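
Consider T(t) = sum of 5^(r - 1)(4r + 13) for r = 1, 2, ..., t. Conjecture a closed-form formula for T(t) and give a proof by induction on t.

T(t) = 5^t(t + 3) - 3

We claim T(t) = 5^t(t + 3) - 3 for all t ≥ 1.
Base step (t = 1): T(1) = 17, and the closed form gives 17. They agree.
Inductive step: suppose the statement holds for some r ≥ 1, so T(r) = 5^r(r + 3) - 3.
Then T(r+1) = T(r) + (5^r(4r + 17)) = (5^r(r + 3) - 3) + (5^r(4r + 17)).
Simplifying, T(r+1) = 5·5^r·r + 20·5^r - 3 = 5^(r+1)((r+1) + 3) - 3,
which is the closed form with t = r+1.
This completes the induction.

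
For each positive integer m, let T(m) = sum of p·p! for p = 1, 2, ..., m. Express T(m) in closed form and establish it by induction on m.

T(m) = (m + 1)m! - 1

We claim T(m) = (m + 1)m! - 1 for all m ≥ 1.
Base case (m = 1): T(1) = 1, and the closed form gives 1. They agree.
Inductive step: suppose the statement holds for some p ≥ 1, so T(p) = (p + 1)p! - 1.
Then T(p+1) = T(p) + ((p + 1)(p + 1)!) = ((p + 1)p! - 1) + ((p + 1)(p + 1)!).
Simplifying, T(p+1) = ((p+1) + 1)(p+1)! - 1,
which is the closed form with m = p+1.
By induction, the statement is established for all m ≥ 1.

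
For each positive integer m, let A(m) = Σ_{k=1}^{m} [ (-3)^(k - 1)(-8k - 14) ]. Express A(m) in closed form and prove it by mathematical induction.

A(m) = 2(-3)^m(m + 2) - 4

We claim A(m) = 2(-3)^m(m + 2) - 4 for all m ≥ 1.
Base step (m = 1): A(1) = -22, and the closed form gives -22. They agree.
For the inductive step, assume it holds for an arbitrary k ≥ 1, so A(k) = 2(-3)^k(k + 2) - 4.
Then A(k+1) = A(k) + ((-3)^k(-8k - 22)) = (2(-3)^k(k + 2) - 4) + ((-3)^k(-8k - 22)).
Simplifying, A(k+1) = -6(-3)^k·k - 18(-3)^k - 4 = 2(-3)^(k+1)((k+1) + 2) - 4,
which is the closed form with m = k+1.
Hence, by induction on m, the claim holds for every m ≥ 1.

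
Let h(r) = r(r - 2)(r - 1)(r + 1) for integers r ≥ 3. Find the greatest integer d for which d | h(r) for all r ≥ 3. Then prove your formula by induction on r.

d = 24

Computing the first values: h(3) = 24 and h(4) = 120; gcd(24, 120) = 24, so d ≤ 24.
We prove 24 | r(r - 2)(r - 1)(r + 1) for all r ≥ 3 by induction on r.
Base case (r = 3): h(3) = 24 = 24·(1), so 24 | h(3).
Inductive step: assume the claim holds for r = m, i.e. 24 | h(m). Then
h(m+1) − h(m) = (m-1)·m·(m+1)·(m+2) − (m-2)·(m-1)·m·(m+1) = (m-1)·m·(m+1)·[(m+2) − (m-2)] = 4·(m-1)·m·(m+1). The product of 3 consecutive integers is divisible by (3)! = 6, so h(m+1) − h(m) is divisible by 4·6 = 24. By the inductive hypothesis 24 | h(m), hence 24 | h(m+1).
This completes the induction.
Therefore the largest such d is 24.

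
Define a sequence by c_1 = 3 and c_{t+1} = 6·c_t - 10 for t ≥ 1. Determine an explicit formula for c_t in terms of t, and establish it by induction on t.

c_t = 6^(t - 1) + 2

Computing the first terms: c_1 = 3, c_2 = 8, c_3 = 38. This suggests c_t = 6^(t - 1) + 2.
Base case (t = 1): the formula gives 3 = 3 = c_1.
Inductive step: assume the claim holds for t = r, so c_r = 6^(r - 1) + 2.
Then c_{r+1} = 6·c_r - 10 = 6·(6^(r - 1) + 2) - 10 = 6^r + 2 = 6^((r+1) - 1) + 2,
which is the claimed formula at t = r+1.
Hence, by induction on t, the claim holds for every t ≥ 1.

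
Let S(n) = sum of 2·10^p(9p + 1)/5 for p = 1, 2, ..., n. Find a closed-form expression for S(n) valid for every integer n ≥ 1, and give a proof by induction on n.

We claim S(n) = 4·10^n·n for all n ≥ 1.
Base step (n = 1): S(1) = 40, and the closed form gives 40. They agree.
For the inductive step, assume it holds for an arbitrary p ≥ 1, so S(p) = 4·10^p·p.
Then S(p+1) = S(p) + (10^p(36p + 40)) = (4·10^p·p) + (10^p(36p + 40)).
Simplifying, S(p+1) = 40·10^p(p + 1) = 4·10^(p+1)·(p+1),
which is the closed form with n = p+1.
This completes the induction.

S(n) = 4·10^n·n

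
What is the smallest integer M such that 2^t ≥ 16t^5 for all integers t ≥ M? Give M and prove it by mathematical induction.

M = 29

At t = 28: 268435456 < 275365888, so the inequality fails and M ≥ 29. We prove 2^t ≥ 16t^5 for all t ≥ 29.
When t = 29: 2^t = 536870912 and 16t^5 = 328178384, so 536870912 ≥ 328178384.
Inductive step: suppose the statement holds for some r ≥ 29, so 2^r ≥ 16r^5.
Then 2^(r + 1) = 2·(2^r) ≥ 2·(16r^5).
Also, for r ≥ 29 we have 2·(16r^5) ≥ 16(r+1)^5, since 2 ≥ (1 + 1/r)^5 for all r ≥ 29.
Combining, 2^(r + 1) ≥ 16(r+1)^5.
Hence, by induction on t, the claim holds for every t ≥ 29.
Hence the smallest such M is 29.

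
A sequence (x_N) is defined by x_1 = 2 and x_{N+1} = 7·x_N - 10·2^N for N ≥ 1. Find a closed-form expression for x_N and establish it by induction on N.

x_N = 2^(N + 1) - 2·7^(N - 1)

Computing the first terms: x_1 = 2, x_2 = -6, x_3 = -82. This suggests x_N = 2^(N + 1) - 2·7^(N - 1).
Base step (N = 1): the formula gives 2 = 2 = x_1.
Inductive step: assume the claim holds for N = m, so x_m = 2^(m + 1) - 2·7^(m - 1).
Then x_{m+1} = 7·x_m - 10·2^m = 7·(2^(m + 1) - 2·7^(m - 1)) - 10·2^m = 2^(m + 2) - 2·7^m = 2^((m+1) + 1) - 2·7^((m+1) - 1),
which is the claimed formula at N = m+1.
By the principle of mathematical induction, the result holds for all N ≥ 1.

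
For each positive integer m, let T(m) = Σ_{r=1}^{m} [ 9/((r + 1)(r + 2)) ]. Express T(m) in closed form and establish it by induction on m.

We claim T(m) = 9m/(2(m + 2)) for all m ≥ 1.
Base step (m = 1): T(1) = 3/2, and the closed form gives 3/2. They agree.
For the inductive step, assume it holds for an arbitrary r ≥ 1, so T(r) = 9r/(2(r + 2)).
Then T(r+1) = T(r) + (9/((r + 2)(r + 3))) = (9r/(2(r + 2))) + (9/((r + 2)(r + 3))).
Simplifying, T(r+1) = 9(r + 1)/(2(r + 3)) = 9(r+1)/(2((r+1) + 2)),
which is the closed form with m = r+1.
By the principle of mathematical induction, the result holds for all m ≥ 1.

T(m) = 9m/(2(m + 2))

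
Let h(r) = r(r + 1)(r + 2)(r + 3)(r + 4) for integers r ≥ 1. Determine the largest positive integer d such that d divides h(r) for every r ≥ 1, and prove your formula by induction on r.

Computing the first values: h(1) = 120 and h(2) = 720; gcd(120, 720) = 120, so d ≤ 120.
We prove 120 | r(r + 1)(r + 2)(r + 3)(r + 4) for all r ≥ 1 by induction on r.
Base case (r = 1): h(1) = 120 = 120·(1), so 120 | h(1).
Suppose the result is true for r = m, i.e. 120 | h(m). Then
h(m+1) − h(m) = (m+1)·(m+2)·(m+3)·(m+4)·(m+5) − m·(m+1)·(m+2)·(m+3)·(m+4) = (m+1)·(m+2)·(m+3)·(m+4)·[(m+5) − m] = 5·(m+1)·(m+2)·(m+3)·(m+4). The product of 4 consecutive integers is divisible by (4)! = 24, so h(m+1) − h(m) is divisible by 5·24 = 120. By the inductive hypothesis 120 | h(m), hence 120 | h(m+1).
This completes the induction.
Therefore the largest such d is 120.

d = 120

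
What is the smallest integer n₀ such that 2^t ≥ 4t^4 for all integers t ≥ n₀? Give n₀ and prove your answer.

n₀ = 19

At t = 18: 262144 < 419904, so the inequality fails and n₀ ≥ 19. We prove 2^t ≥ 4t^4 for all t ≥ 19.
When t = 19: 2^t = 524288 and 4t^4 = 521284, so 524288 ≥ 521284.
For the inductive step, assume it holds for an arbitrary r ≥ 19, so 2^r ≥ 4r^4.
Then 2^(r + 1) = 2·(2^r) ≥ 2·(4r^4).
Also, for r ≥ 19 we have 2·(4r^4) ≥ 4(r+1)^4, since 2 ≥ (1 + 1/r)^4 for all r ≥ 19.
Combining, 2^(r + 1) ≥ 4(r+1)^4.
By the principle of mathematical induction, the result holds for all t ≥ 19.
Hence the smallest such n₀ is 19.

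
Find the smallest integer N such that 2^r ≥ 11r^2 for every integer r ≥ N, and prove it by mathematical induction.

At r = 10: 1024 < 1100, so the inequality fails and N ≥ 11. We prove 2^r ≥ 11r^2 for all r ≥ 11.
Base case (r = 11): 2^r = 2048 and 11r^2 = 1331, so 2048 ≥ 1331.
Inductive step: assume the claim holds for r = m, so 2^m ≥ 11m^2.
Then 2^(m + 1) = 2·(2^m) ≥ 2·(11m^2).
Also, for m ≥ 11 we have 2·(11m^2) ≥ 11(m+1)^2, since 2 ≥ (1 + 1/m)^2 for all m ≥ 11.
Combining, 2^(m + 1) ≥ 11(m+1)^2.
By the principle of mathematical induction, the result holds for all r ≥ 11.
Hence the smallest such N is 11.

N = 11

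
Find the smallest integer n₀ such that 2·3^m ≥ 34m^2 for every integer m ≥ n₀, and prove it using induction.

At m = 5: 486 < 850, so the inequality fails and n₀ ≥ 6. We prove 2·3^m ≥ 34m^2 for all m ≥ 6.
Base step (m = 6): 2·3^m = 1458 and 34m^2 = 1224, so 1458 ≥ 1224.
Inductive step: suppose the statement holds for some p ≥ 6, so 2·3^p ≥ 34p^2.
Then 2·3^(p + 1) = 3·(2·3^p) ≥ 3·(34p^2).
Also, for p ≥ 6 we have 3·(34p^2) ≥ 34(p+1)^2, since 3 ≥ (1 + 1/p)^2 for all p ≥ 6.
Combining, 2·3^(p + 1) ≥ 34(p+1)^2.
By induction, the statement is established for all m ≥ 6.
Hence the smallest such n₀ is 6.

n₀ = 6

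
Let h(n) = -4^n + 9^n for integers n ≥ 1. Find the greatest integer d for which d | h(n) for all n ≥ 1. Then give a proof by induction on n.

Computing the first values: h(1) = 5 and h(2) = 65; gcd(5, 65) = 5, so d ≤ 5.
We prove 5 | -4^n + 9^n for all n ≥ 1 by induction on n.
When n = 1: h(1) = 5 = 5·(1), so 5 | h(1).
Inductive step: suppose the statement holds for some j ≥ 1, i.e. 5 | h(j). Then
9^{j+1} − 4^{j+1} = 9·9^j − 4·4^j = 9·(9^j − 4^j) + (5)·4^j. The first term is divisible by 5 by the inductive hypothesis, and the second term (5)·4^j is divisible by 5 since 5 | 5. Hence 5 | h(j+1).
Hence, by induction on n, the claim holds for every n ≥ 1.
Therefore the largest such d is 5.

d = 5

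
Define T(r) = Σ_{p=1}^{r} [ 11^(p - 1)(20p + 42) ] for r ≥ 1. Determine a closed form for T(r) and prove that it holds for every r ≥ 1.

We claim T(r) = 2·11^r(r + 2) - 4 for all r ≥ 1.
Base step (r = 1): T(1) = 62, and the closed form gives 62. They agree.
For the inductive step, assume it holds for an arbitrary p ≥ 1, so T(p) = 2·11^p(p + 2) - 4.
Then T(p+1) = T(p) + (11^p(20p + 62)) = (2·11^p(p + 2) - 4) + (11^p(20p + 62)).
Simplifying, T(p+1) = 22·11^p·p + 66·11^p - 4 = 2·11^(p+1)((p+1) + 2) - 4,
which is the closed form with r = p+1.
By induction, the statement is established for all r ≥ 1.

T(r) = 2·11^r(r + 2) - 4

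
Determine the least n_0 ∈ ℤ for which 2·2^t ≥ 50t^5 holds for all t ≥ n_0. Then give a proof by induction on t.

n_0 = 29

At t = 28: 536870912 < 860518400, so the inequality fails and n_0 ≥ 29. We prove 2·2^t ≥ 50t^5 for all t ≥ 29.
Base case (t = 29): 2·2^t = 1073741824 and 50t^5 = 1025557450, so 1073741824 ≥ 1025557450.
For the inductive step, assume it holds for an arbitrary r ≥ 29, so 2·2^r ≥ 50r^5.
Then 2·2^(r + 1) = 2·(2·2^r) ≥ 2·(50r^5).
Also, for r ≥ 29 we have 2·(50r^5) ≥ 50(r+1)^5, since 2 ≥ (1 + 1/r)^5 for all r ≥ 29.
Combining, 2·2^(r + 1) ≥ 50(r+1)^5.
By induction, the statement is established for all t ≥ 29.
Hence the smallest such n_0 is 29.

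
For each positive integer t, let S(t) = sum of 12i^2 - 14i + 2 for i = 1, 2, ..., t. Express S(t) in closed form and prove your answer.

S(t) = t(t - 1)(4t + 3)

We claim S(t) = t(t - 1)(4t + 3) for all t ≥ 1.
Base step (t = 1): S(1) = 0, and the closed form gives 0. They agree.
Inductive step: assume the claim holds for t = i, so S(i) = i(4i^2 - i - 3).
Then S(i+1) = S(i) + (2i(6i + 5)) = (i(4i^2 - i - 3)) + (2i(6i + 5)).
Simplifying, S(i+1) = i(i + 1)(4i + 7) = (i+1)((i+1) - 1)(4(i+1) + 3),
which is the closed form with t = i+1.
This completes the induction.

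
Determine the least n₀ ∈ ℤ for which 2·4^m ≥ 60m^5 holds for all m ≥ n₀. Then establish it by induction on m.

At m = 11: 8388608 < 9663060, so the inequality fails and n₀ ≥ 12. We prove 2·4^m ≥ 60m^5 for all m ≥ 12.
For the base case m = 12: 2·4^m = 33554432 and 60m^5 = 14929920, so 33554432 ≥ 14929920.
For the inductive step, assume it holds for an arbitrary j ≥ 12, so 2·4^j ≥ 60j^5.
Then 2·4^(j + 1) = 4·(2·4^j) ≥ 4·(60j^5).
Also, for j ≥ 12 we have 4·(60j^5) ≥ 60(j+1)^5, since 4 ≥ (1 + 1/j)^5 for all j ≥ 12.
Combining, 2·4^(j + 1) ≥ 60(j+1)^5.
This completes the induction.
Hence the smallest such n₀ is 12.

n₀ = 12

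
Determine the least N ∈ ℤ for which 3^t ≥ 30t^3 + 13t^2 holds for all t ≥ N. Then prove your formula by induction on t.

N = 10

At t = 9: 19683 < 22923, so the inequality fails and N ≥ 10. We prove 3^t ≥ 30t^3 + 13t^2 for all t ≥ 10.
Base step (t = 10): 3^t = 59049 and 30t^3 + 13t^2 = 31300, so 59049 ≥ 31300.
Inductive step: assume the claim holds for t = p, so 3^p ≥ 30p^3 + 13p^2.
Then 3^(p + 1) = 3·(3^p) ≥ 3·(30p^3 + 13p^2).
Also, for p ≥ 10 we have 3·(30p^3 + 13p^2) ≥ 30(p+1)^3 + 13(p+1)^2, since 3·(30p^3 + 13p^2) − (30(p+1)^3 + 13(p+1)^2) = 60p^3 - 64p^2 - 116p - 43, which is nonnegative for all p ≥ 10.
Combining, 3^(p + 1) ≥ 30(p+1)^3 + 13(p+1)^2.
This completes the induction.
Hence the smallest such N is 10.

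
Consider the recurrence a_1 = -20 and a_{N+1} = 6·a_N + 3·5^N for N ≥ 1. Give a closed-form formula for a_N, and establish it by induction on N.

Computing the first terms: a_1 = -20, a_2 = -105, a_3 = -555. This suggests a_N = -3·5^N - 5·6^(N - 1).
Base step (N = 1): the formula gives -20 = -20 = a_1.
For the inductive step, assume it holds for an arbitrary r ≥ 1, so a_r = -3·5^r - 5·6^(r - 1).
Then a_{r+1} = 6·a_r + 3·5^r = 6·(-3·5^r - 5·6^(r - 1)) + 3·5^r = -3·5^(r + 1) - 5·6^r = -3·5^(r+1) - 5·6^((r+1) - 1),
which is the claimed formula at N = r+1.
Hence, by induction on N, the claim holds for every N ≥ 1.

a_N = -3·5^N - 5·6^(N - 1)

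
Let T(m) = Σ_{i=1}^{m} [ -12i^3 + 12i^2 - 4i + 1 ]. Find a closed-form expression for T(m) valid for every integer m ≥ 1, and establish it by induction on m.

We claim T(m) = -m(3m^3 + 2m^2 - m - 1) for all m ≥ 1.
Base step (m = 1): T(1) = -3, and the closed form gives -3. They agree.
Suppose the result is true for m = i, so T(i) = i(-3i^3 - 2i^2 + i + 1).
Then T(i+1) = T(i) + (-12i^3 - 24i^2 - 16i - 3) = (i(-3i^3 - 2i^2 + i + 1)) + (-12i^3 - 24i^2 - 16i - 3).
Simplifying, T(i+1) = -(i + 1)(3i^3 + 11i^2 + 12i + 3) = -(i+1)(3(i+1)^3 + 2(i+1)^2 - (i+1) - 1),
which is the closed form with m = i+1.
This completes the induction.

T(m) = -m(3m^3 + 2m^2 - m - 1)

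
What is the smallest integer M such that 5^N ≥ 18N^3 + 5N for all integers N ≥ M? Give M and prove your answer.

M = 5

At N = 4: 625 < 1172, so the inequality fails and M ≥ 5. We prove 5^N ≥ 18N^3 + 5N for all N ≥ 5.
When N = 5: 5^N = 3125 and 18N^3 + 5N = 2275, so 3125 ≥ 2275.
Inductive step: assume the claim holds for N = k, so 5^k ≥ 18k^3 + 5k.
Then 5^(k + 1) = 5·(5^k) ≥ 5·(18k^3 + 5k).
Also, for k ≥ 5 we have 5·(18k^3 + 5k) ≥ 18(k+1)^3 + 5(k+1), since 5·(18k^3 + 5k) − (18(k+1)^3 + 5(k+1)) = 72k^3 - 54k^2 - 34k - 23, which is nonnegative for all k ≥ 5.
Combining, 5^(k + 1) ≥ 18(k+1)^3 + 5(k+1).
By the principle of mathematical induction, the result holds for all N ≥ 5.
Hence the smallest such M is 5.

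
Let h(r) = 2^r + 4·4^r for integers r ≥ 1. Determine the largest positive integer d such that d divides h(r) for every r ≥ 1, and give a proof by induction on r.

Computing the first values: h(1) = 18 and h(2) = 68; gcd(18, 68) = 2, so d ≤ 2.
We prove 2 | 2^r + 4·4^r for all r ≥ 1 by induction on r.
For the base case r = 1: h(1) = 18 = 2·(9), so 2 | h(1).
Inductive step: assume the claim holds for r = m, i.e. 2 | h(m). Then
h(m+1) − 4·h(m) = (2^(m+1) + 4·4^(m+1)) − 4·(2^m + 4·4^m) = (1)·2^m·(2 − 4) = (-2)·2^m. Since 2 | h(m) by the inductive hypothesis, 2 | 4·h(m); and 2 | -2 since -2 = 2·-1. Therefore 2 | h(m+1).
By the principle of mathematical induction, the result holds for all r ≥ 1.
Therefore the largest such d is 2.

d = 2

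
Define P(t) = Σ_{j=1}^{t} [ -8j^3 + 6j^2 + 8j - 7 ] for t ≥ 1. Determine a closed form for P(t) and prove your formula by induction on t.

We claim P(t) = -t(2t^3 + 2t^2 - 5t + 2) for all t ≥ 1.
When t = 1: P(1) = -1, and the closed form gives -1. They agree.
Inductive step: suppose the statement holds for some j ≥ 1, so P(j) = j(-2j^3 - 2j^2 + 5j - 2).
Then P(j+1) = P(j) + (-8j^3 - 18j^2 - 4j - 1) = (j(-2j^3 - 2j^2 + 5j - 2)) + (-8j^3 - 18j^2 - 4j - 1).
Simplifying, P(j+1) = -(j + 1)(2j^3 + 8j^2 + 5j + 1) = -(j+1)(2(j+1)^3 + 2(j+1)^2 - 5(j+1) + 2),
which is the closed form with t = j+1.
By the principle of mathematical induction, the result holds for all t ≥ 1.

P(t) = -t(2t^3 + 2t^2 - 5t + 2)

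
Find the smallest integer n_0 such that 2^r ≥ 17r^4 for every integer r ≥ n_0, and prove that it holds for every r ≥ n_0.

n_0 = 22

At r = 21: 2097152 < 3306177, so the inequality fails and n_0 ≥ 22. We prove 2^r ≥ 17r^4 for all r ≥ 22.
Base step (r = 22): 2^r = 4194304 and 17r^4 = 3982352, so 4194304 ≥ 3982352.
Inductive step: suppose the statement holds for some m ≥ 22, so 2^m ≥ 17m^4.
Then 2^(m + 1) = 2·(2^m) ≥ 2·(17m^4).
Also, for m ≥ 22 we have 2·(17m^4) ≥ 17(m+1)^4, since 2 ≥ (1 + 1/m)^4 for all m ≥ 22.
Combining, 2^(m + 1) ≥ 17(m+1)^4.
This completes the induction.
Hence the smallest such n_0 is 22.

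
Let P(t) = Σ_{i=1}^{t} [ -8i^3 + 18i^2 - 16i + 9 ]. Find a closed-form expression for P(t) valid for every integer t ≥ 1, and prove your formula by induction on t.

We claim P(t) = -t(2t^3 - 2t^2 + t - 4) for all t ≥ 1.
Base case (t = 1): P(1) = 3, and the closed form gives 3. They agree.
Inductive step: suppose the statement holds for some i ≥ 1, so P(i) = i(-2i^3 + 2i^2 - i + 4).
Then P(i+1) = P(i) + (-8i^3 - 6i^2 - 4i + 3) = (i(-2i^3 + 2i^2 - i + 4)) + (-8i^3 - 6i^2 - 4i + 3).
Simplifying, P(i+1) = -(i + 1)(2i^3 + 4i^2 + 3i - 3) = -(i+1)(2(i+1)^3 - 2(i+1)^2 + (i+1) - 4),
which is the closed form with t = i+1.
By the principle of mathematical induction, the result holds for all t ≥ 1.

P(t) = -t(2t^3 - 2t^2 + t - 4)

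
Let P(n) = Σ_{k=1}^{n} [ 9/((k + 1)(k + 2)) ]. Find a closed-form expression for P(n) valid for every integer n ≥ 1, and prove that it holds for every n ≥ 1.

We claim P(n) = 9n/(2(n + 2)) for all n ≥ 1.
For the base case n = 1: P(1) = 3/2, and the closed form gives 3/2. They agree.
Suppose the result is true for n = k, so P(k) = 9k/(2(k + 2)).
Then P(k+1) = P(k) + (9/((k + 2)(k + 3))) = (9k/(2(k + 2))) + (9/((k + 2)(k + 3))).
Simplifying, P(k+1) = 9(k + 1)/(2(k + 3)) = 9(k+1)/(2((k+1) + 2)),
which is the closed form with n = k+1.
By the principle of mathematical induction, the result holds for all n ≥ 1.

P(n) = 9n/(2(n + 2))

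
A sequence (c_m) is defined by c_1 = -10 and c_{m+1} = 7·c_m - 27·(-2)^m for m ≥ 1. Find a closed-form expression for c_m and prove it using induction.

c_m = 3(-2)^m - 4·7^(m - 1)

Computing the first terms: c_1 = -10, c_2 = -16, c_3 = -220. This suggests c_m = 3(-2)^m - 4·7^(m - 1).
When m = 1: the formula gives -10 = -10 = c_1.
For the inductive step, assume it holds for an arbitrary j ≥ 1, so c_j = 3(-2)^j - 4·7^(j - 1).
Then c_{j+1} = 7·c_j - 27·(-2)^j = 7·(3(-2)^j - 4·7^(j - 1)) - 27·(-2)^j = 3(-2)^(j + 1) - 4·7^j = 3(-2)^(j+1) - 4·7^((j+1) - 1),
which is the claimed formula at m = j+1.
Hence, by induction on m, the claim holds for every m ≥ 1.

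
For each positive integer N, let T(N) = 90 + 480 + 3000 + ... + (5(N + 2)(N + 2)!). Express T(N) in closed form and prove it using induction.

T(N) = 5(N + 3)! - 30

We claim T(N) = 5(N + 3)! - 30 for all N ≥ 1.
Base step (N = 1): T(1) = 90, and the closed form gives 90. They agree.
For the inductive step, assume it holds for an arbitrary j ≥ 1, so T(j) = 5(j + 3)! - 30.
Then T(j+1) = T(j) + (5(j + 3)(j + 3)!) = (5(j + 3)! - 30) + (5(j + 3)(j + 3)!).
Simplifying, T(j+1) = 5((j+1) + 3)! - 30,
which is the closed form with N = j+1.
By the principle of mathematical induction, the result holds for all N ≥ 1.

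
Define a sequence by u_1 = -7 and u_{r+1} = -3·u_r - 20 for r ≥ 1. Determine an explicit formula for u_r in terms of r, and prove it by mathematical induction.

Computing the first terms: u_1 = -7, u_2 = 1, u_3 = -23. This suggests u_r = -2(-3)^(r - 1) - 5.
Base case (r = 1): the formula gives -7 = -7 = u_1.
Suppose the result is true for r = k, so u_k = -2(-3)^(k - 1) - 5.
Then u_{k+1} = -3·u_k - 20 = -3·(-2(-3)^(k - 1) - 5) - 20 = -2(-3)^k - 5 = -2(-3)^((k+1) - 1) - 5,
which is the claimed formula at r = k+1.
Hence, by induction on r, the claim holds for every r ≥ 1.

u_r = -2(-3)^(r - 1) - 5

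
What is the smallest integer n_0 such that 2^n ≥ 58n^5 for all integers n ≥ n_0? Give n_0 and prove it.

n_0 = 31

At n = 30: 1073741824 < 1409400000, so the inequality fails and n_0 ≥ 31. We prove 2^n ≥ 58n^5 for all n ≥ 31.
When n = 31: 2^n = 2147483648 and 58n^5 = 1660490758, so 2147483648 ≥ 1660490758.
Inductive step: assume the claim holds for n = i, so 2^i ≥ 58i^5.
Then 2^(i + 1) = 2·(2^i) ≥ 2·(58i^5).
Also, for i ≥ 31 we have 2·(58i^5) ≥ 58(i+1)^5, since 2 ≥ (1 + 1/i)^5 for all i ≥ 31.
Combining, 2^(i + 1) ≥ 58(i+1)^5.
This completes the induction.
Hence the smallest such n_0 is 31.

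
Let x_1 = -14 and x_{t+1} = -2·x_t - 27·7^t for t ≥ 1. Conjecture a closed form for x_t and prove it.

Computing the first terms: x_1 = -14, x_2 = -161, x_3 = -1001. This suggests x_t = 7(-2)^(t - 1) - 3·7^t.
Base case (t = 1): the formula gives -14 = -14 = x_1.
Inductive step: suppose the statement holds for some i ≥ 1, so x_i = 7(-2)^(i - 1) - 3·7^i.
Then x_{i+1} = -2·x_i - 27·7^i = -2·(7(-2)^(i - 1) - 3·7^i) - 27·7^i = 7(-2)^i - 3·7^(i + 1) = 7(-2)^((i+1) - 1) - 3·7^(i+1),
which is the claimed formula at t = i+1.
By induction, the statement is established for all t ≥ 1.

x_t = 7(-2)^(t - 1) - 3·7^t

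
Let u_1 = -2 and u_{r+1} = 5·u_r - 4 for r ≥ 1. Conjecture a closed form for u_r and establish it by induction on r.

Computing the first terms: u_1 = -2, u_2 = -14, u_3 = -74. This suggests u_r = -3·5^(r - 1) + 1.
When r = 1: the formula gives -2 = -2 = u_1.
Suppose the result is true for r = m, so u_m = -3·5^(m - 1) + 1.
Then u_{m+1} = 5·u_m - 4 = 5·(-3·5^(m - 1) + 1) - 4 = -3·5^m + 1 = -3·5^((m+1) - 1) + 1,
which is the claimed formula at r = m+1.
By the principle of mathematical induction, the result holds for all r ≥ 1.

u_r = -3·5^(r - 1) + 1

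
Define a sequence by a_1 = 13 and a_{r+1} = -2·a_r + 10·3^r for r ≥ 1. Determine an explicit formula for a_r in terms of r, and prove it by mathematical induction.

Computing the first terms: a_1 = 13, a_2 = 4, a_3 = 82. This suggests a_r = 7(-2)^(r - 1) + 2·3^r.
Base case (r = 1): the formula gives 13 = 13 = a_1.
For the inductive step, assume it holds for an arbitrary i ≥ 1, so a_i = 7(-2)^(i - 1) + 2·3^i.
Then a_{i+1} = -2·a_i + 10·3^i = -2·(7(-2)^(i - 1) + 2·3^i) + 10·3^i = 7(-2)^i + 2·3^(i + 1) = 7(-2)^((i+1) - 1) + 2·3^(i+1),
which is the claimed formula at r = i+1.
This completes the induction.

a_r = 7(-2)^(r - 1) + 2·3^r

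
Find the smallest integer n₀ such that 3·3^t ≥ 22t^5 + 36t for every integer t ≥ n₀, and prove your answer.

At t = 13: 4782969 < 8168914, so the inequality fails and n₀ ≥ 14. We prove 3·3^t ≥ 22t^5 + 36t for all t ≥ 14.
Base case (t = 14): 3·3^t = 14348907 and 22t^5 + 36t = 11832632, so 14348907 ≥ 11832632.
For the inductive step, assume it holds for an arbitrary k ≥ 14, so 3·3^k ≥ 22k^5 + 36k.
Then 3·3^(k + 1) = 3·(3·3^k) ≥ 3·(22k^5 + 36k).
Also, for k ≥ 14 we have 3·(22k^5 + 36k) ≥ 22(k+1)^5 + 36(k+1), since 3·(22k^5 + 36k) − (22(k+1)^5 + 36(k+1)) = 44k^5 - 110k^4 - 220k^3 - 220k^2 - 38k - 58, which is nonnegative for all k ≥ 14.
Combining, 3·3^(k + 1) ≥ 22(k+1)^5 + 36(k+1).
By the principle of mathematical induction, the result holds for all t ≥ 14.
Hence the smallest such n₀ is 14.

n₀ = 14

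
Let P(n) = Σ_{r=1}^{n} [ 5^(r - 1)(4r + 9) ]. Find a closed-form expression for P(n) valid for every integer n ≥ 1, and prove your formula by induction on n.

P(n) = 5^n(n + 2) - 2

We claim P(n) = 5^n(n + 2) - 2 for all n ≥ 1.
Base step (n = 1): P(1) = 13, and the closed form gives 13. They agree.
For the inductive step, assume it holds for an arbitrary r ≥ 1, so P(r) = 5^r(r + 2) - 2.
Then P(r+1) = P(r) + (5^r(4r + 13)) = (5^r(r + 2) - 2) + (5^r(4r + 13)).
Simplifying, P(r+1) = 5·5^r·r + 15·5^r - 2 = 5^(r+1)((r+1) + 2) - 2,
which is the closed form with n = r+1.
Hence, by induction on n, the claim holds for every n ≥ 1.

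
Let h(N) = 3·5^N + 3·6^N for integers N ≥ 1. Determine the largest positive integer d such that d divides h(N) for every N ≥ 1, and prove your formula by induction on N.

Computing the first values: h(1) = 33 and h(2) = 183; gcd(33, 183) = 3, so d ≤ 3.
We prove 3 | 3·5^N + 3·6^N for all N ≥ 1 by induction on N.
For the base case N = 1: h(1) = 33 = 3·(11), so 3 | h(1).
Inductive step: assume the claim holds for N = p, i.e. 3 | h(p). Then
h(p+1) − 6·h(p) = (3·5^(p+1) + 3·6^(p+1)) − 6·(3·5^p + 3·6^p) = (3)·5^p·(5 − 6) = (-3)·5^p. Since 3 | h(p) by the inductive hypothesis, 3 | 6·h(p); and 3 | -3 since -3 = 3·-1. Therefore 3 | h(p+1).
This completes the induction.
Therefore the largest such d is 3.

d = 3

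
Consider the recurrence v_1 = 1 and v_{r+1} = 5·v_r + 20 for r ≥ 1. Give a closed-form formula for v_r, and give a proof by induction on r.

Computing the first terms: v_1 = 1, v_2 = 25, v_3 = 145. This suggests v_r = 6·5^(r - 1) - 5.
When r = 1: the formula gives 1 = 1 = v_1.
For the inductive step, assume it holds for an arbitrary j ≥ 1, so v_j = 6·5^(j - 1) - 5.
Then v_{j+1} = 5·v_j + 20 = 5·(6·5^(j - 1) - 5) + 20 = 6·5^j - 5 = 6·5^((j+1) - 1) - 5,
which is the claimed formula at r = j+1.
Hence, by induction on r, the claim holds for every r ≥ 1.

v_r = 6·5^(r - 1) - 5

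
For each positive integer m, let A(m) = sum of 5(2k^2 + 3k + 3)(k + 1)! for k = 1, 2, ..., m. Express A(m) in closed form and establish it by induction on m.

We claim A(m) = (10m + 5)(m + 2)! - 10 for all m ≥ 1.
Base case (m = 1): A(1) = 80, and the closed form gives 80. They agree.
Suppose the result is true for m = k, so A(k) = (10k + 5)(k + 2)! - 10.
Then A(k+1) = A(k) + (5(2k^2 + 7k + 8)(k + 2)!) = ((10k + 5)(k + 2)! - 10) + (5(2k^2 + 7k + 8)(k + 2)!).
Simplifying, A(k+1) = (10(k+1) + 5)((k+1) + 2)! - 10,
which is the closed form with m = k+1.
By the principle of mathematical induction, the result holds for all m ≥ 1.

A(m) = (10m + 5)(m + 2)! - 10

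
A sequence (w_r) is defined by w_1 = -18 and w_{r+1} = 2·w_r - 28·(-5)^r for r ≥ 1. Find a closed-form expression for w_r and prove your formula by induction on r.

w_r = 4(-5)^r + 2^r

Computing the first terms: w_1 = -18, w_2 = 104, w_3 = -492. This suggests w_r = 4(-5)^r + 2^r.
Base step (r = 1): the formula gives -18 = -18 = w_1.
For the inductive step, assume it holds for an arbitrary m ≥ 1, so w_m = 4(-5)^m + 2^m.
Then w_{m+1} = 2·w_m - 28·(-5)^m = 2·(4(-5)^m + 2^m) - 28·(-5)^m = 4(-5)^(m + 1) + 2^(m + 1),
which is the claimed formula at r = m+1.
By induction, the statement is established for all r ≥ 1.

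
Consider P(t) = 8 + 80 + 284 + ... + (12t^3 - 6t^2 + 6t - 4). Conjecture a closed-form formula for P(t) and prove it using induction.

P(t) = t(3t^3 + 4t^2 + 3t - 2)

We claim P(t) = t(3t^3 + 4t^2 + 3t - 2) for all t ≥ 1.
For the base case t = 1: P(1) = 8, and the closed form gives 8. They agree.
Suppose the result is true for t = k, so P(k) = k(3k^3 + 4k^2 + 3k - 2).
Then P(k+1) = P(k) + (12k^3 + 30k^2 + 30k + 8) = (k(3k^3 + 4k^2 + 3k - 2)) + (12k^3 + 30k^2 + 30k + 8).
Simplifying, P(k+1) = (k + 1)(3k^3 + 13k^2 + 20k + 8) = (k+1)(3(k+1)^3 + 4(k+1)^2 + 3(k+1) - 2),
which is the closed form with t = k+1.
Hence, by induction on t, the claim holds for every t ≥ 1.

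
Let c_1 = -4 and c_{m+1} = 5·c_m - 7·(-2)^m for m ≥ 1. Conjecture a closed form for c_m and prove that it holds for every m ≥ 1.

Computing the first terms: c_1 = -4, c_2 = -6, c_3 = -58. This suggests c_m = (-2)^m - 2·5^(m - 1).
For the base case m = 1: the formula gives -4 = -4 = c_1.
Inductive step: assume the claim holds for m = r, so c_r = (-2)^r - 2·5^(r - 1).
Then c_{r+1} = 5·c_r - 7·(-2)^r = 5·((-2)^r - 2·5^(r - 1)) - 7·(-2)^r = (-2)^(r + 1) - 2·5^r = (-2)^(r+1) - 2·5^((r+1) - 1),
which is the claimed formula at m = r+1.
By the principle of mathematical induction, the result holds for all m ≥ 1.

c_m = (-2)^m - 2·5^(m - 1)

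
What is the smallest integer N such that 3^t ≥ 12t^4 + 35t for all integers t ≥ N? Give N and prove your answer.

At t = 10: 59049 < 120350, so the inequality fails and N ≥ 11. We prove 3^t ≥ 12t^4 + 35t for all t ≥ 11.
Base case (t = 11): 3^t = 177147 and 12t^4 + 35t = 176077, so 177147 ≥ 176077.
Inductive step: assume the claim holds for t = i, so 3^i ≥ 12i^4 + 35i.
Then 3^(i + 1) = 3·(3^i) ≥ 3·(12i^4 + 35i).
Also, for i ≥ 11 we have 3·(12i^4 + 35i) ≥ 12(i+1)^4 + 35(i+1), since 3·(12i^4 + 35i) − (12(i+1)^4 + 35(i+1)) = 24i^4 - 48i^3 - 72i^2 + 22i - 47, which is nonnegative for all i ≥ 11.
Combining, 3^(i + 1) ≥ 12(i+1)^4 + 35(i+1).
This completes the induction.
Hence the smallest such N is 11.

N = 11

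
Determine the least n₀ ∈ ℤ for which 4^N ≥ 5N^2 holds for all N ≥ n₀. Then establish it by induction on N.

n₀ = 3

At N = 2: 16 < 20, so the inequality fails and n₀ ≥ 3. We prove 4^N ≥ 5N^2 for all N ≥ 3.
Base step (N = 3): 4^N = 64 and 5N^2 = 45, so 64 ≥ 45.
Inductive step: suppose the statement holds for some k ≥ 3, so 4^k ≥ 5k^2.
Then 4^(k + 1) = 4·(4^k) ≥ 4·(5k^2).
Also, for k ≥ 3 we have 4·(5k^2) ≥ 5(k+1)^2, since 4 ≥ (1 + 1/k)^2 for all k ≥ 3.
Combining, 4^(k + 1) ≥ 5(k+1)^2.
This completes the induction.
Hence the smallest such n₀ is 3.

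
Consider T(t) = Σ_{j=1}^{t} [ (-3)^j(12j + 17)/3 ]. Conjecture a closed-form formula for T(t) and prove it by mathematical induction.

We claim T(t) = (-3)^t(3t + 5) - 5 for all t ≥ 1.
Base step (t = 1): T(1) = -29, and the closed form gives -29. They agree.
Inductive step: assume the claim holds for t = j, so T(j) = (-3)^j(3j + 5) - 5.
Then T(j+1) = T(j) + ((-3)^j(-12j - 29)) = ((-3)^j(3j + 5) - 5) + ((-3)^j(-12j - 29)).
Simplifying, T(j+1) = -9(-3)^j·j - 24(-3)^j - 5 = (-3)^(j+1)(3(j+1) + 5) - 5,
which is the closed form with t = j+1.
By induction, the statement is established for all t ≥ 1.

T(t) = (-3)^t(3t + 5) - 5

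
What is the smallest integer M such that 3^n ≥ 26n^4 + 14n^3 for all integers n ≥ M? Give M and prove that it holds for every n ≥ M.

M = 13

At n = 12: 531441 < 563328, so the inequality fails and M ≥ 13. We prove 3^n ≥ 26n^4 + 14n^3 for all n ≥ 13.
Base case (n = 13): 3^n = 1594323 and 26n^4 + 14n^3 = 773344, so 1594323 ≥ 773344.
Inductive step: assume the claim holds for n = k, so 3^k ≥ 26k^4 + 14k^3.
Then 3^(k + 1) = 3·(3^k) ≥ 3·(26k^4 + 14k^3).
Also, for k ≥ 13 we have 3·(26k^4 + 14k^3) ≥ 26(k+1)^4 + 14(k+1)^3, since 3·(26k^4 + 14k^3) − (26(k+1)^4 + 14(k+1)^3) = 52k^4 - 76k^3 - 198k^2 - 146k - 40, which is nonnegative for all k ≥ 13.
Combining, 3^(k + 1) ≥ 26(k+1)^4 + 14(k+1)^3.
This completes the induction.
Hence the smallest such M is 13.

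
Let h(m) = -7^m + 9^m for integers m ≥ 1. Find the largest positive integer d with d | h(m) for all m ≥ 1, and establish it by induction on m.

d = 2

Computing the first values: h(1) = 2 and h(2) = 32; gcd(2, 32) = 2, so d ≤ 2.
We prove 2 | -7^m + 9^m for all m ≥ 1 by induction on m.
For the base case m = 1: h(1) = 2 = 2·(1), so 2 | h(1).
Inductive step: suppose the statement holds for some i ≥ 1, i.e. 2 | h(i). Then
9^{i+1} − 7^{i+1} = 9·9^i − 7·7^i = 9·(9^i − 7^i) + (2)·7^i. The first term is divisible by 2 by the inductive hypothesis, and the second term (2)·7^i is divisible by 2 since 2 | 2. Hence 2 | h(i+1).
By the principle of mathematical induction, the result holds for all m ≥ 1.
Therefore the largest such d is 2.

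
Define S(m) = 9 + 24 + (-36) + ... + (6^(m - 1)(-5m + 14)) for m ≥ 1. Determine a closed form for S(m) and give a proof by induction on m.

S(m) = 6^m(-m + 3) - 3

We claim S(m) = 6^m(-m + 3) - 3 for all m ≥ 1.
For the base case m = 1: S(1) = 9, and the closed form gives 9. They agree.
Suppose the result is true for m = i, so S(i) = 6^i(-i + 3) - 3.
Then S(i+1) = S(i) + (6^i(-5i + 9)) = (6^i(-i + 3) - 3) + (6^i(-5i + 9)).
Simplifying, S(i+1) = -6·6^i·i + 12·6^i - 3 = 6^(i+1)(-(i+1) + 3) - 3,
which is the closed form with m = i+1.
By the principle of mathematical induction, the result holds for all m ≥ 1.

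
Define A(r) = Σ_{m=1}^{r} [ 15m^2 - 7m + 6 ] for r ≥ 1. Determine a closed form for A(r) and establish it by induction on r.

A(r) = r(5r^2 + 4r + 5)

We claim A(r) = r(5r^2 + 4r + 5) for all r ≥ 1.
For the base case r = 1: A(1) = 14, and the closed form gives 14. They agree.
Inductive step: suppose the statement holds for some m ≥ 1, so A(m) = m(5m^2 + 4m + 5).
Then A(m+1) = A(m) + (15m^2 + 23m + 14) = (m(5m^2 + 4m + 5)) + (15m^2 + 23m + 14).
Simplifying, A(m+1) = (m + 1)(5m^2 + 14m + 14) = (m+1)(5(m+1)^2 + 4(m+1) + 5),
which is the closed form with r = m+1.
By induction, the statement is established for all r ≥ 1.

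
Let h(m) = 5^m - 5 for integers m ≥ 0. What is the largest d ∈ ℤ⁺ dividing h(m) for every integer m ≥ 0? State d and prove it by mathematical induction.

d = 4

Computing the first values: h(0) = -4 and h(1) = 0; gcd(-4, 0) = 4, so d ≤ 4.
We prove 4 | 5^m - 5 for all m ≥ 0 by induction on m.
When m = 0: h(0) = -4 = 4·(-1), so 4 | h(0).
For the inductive step, assume it holds for an arbitrary j ≥ 0, i.e. 4 | h(j). Then
h(j+1) = 5^(j+1) - 5 = 5·(5^j - 5) + 20 = 5·h(j) + 20. The first term is divisible by 4 by the inductive hypothesis, and 20 is divisible by 4. Hence 4 | h(j+1).
By induction, the statement is established for all m ≥ 0.
Therefore the largest such d is 4.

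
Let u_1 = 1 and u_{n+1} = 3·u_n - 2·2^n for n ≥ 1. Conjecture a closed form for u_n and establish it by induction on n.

Computing the first terms: u_1 = 1, u_2 = -1, u_3 = -11. This suggests u_n = 2^(n + 1) - 3^n.
Base case (n = 1): the formula gives 1 = 1 = u_1.
Inductive step: suppose the statement holds for some m ≥ 1, so u_m = 2^(m + 1) - 3^m.
Then u_{m+1} = 3·u_m - 2·2^m = 3·(2^(m + 1) - 3^m) - 2·2^m = 2^(m + 2) - 3^(m + 1) = 2^((m+1) + 1) - 3^(m+1),
which is the claimed formula at n = m+1.
By induction, the statement is established for all n ≥ 1.

u_n = 2^(n + 1) - 3^n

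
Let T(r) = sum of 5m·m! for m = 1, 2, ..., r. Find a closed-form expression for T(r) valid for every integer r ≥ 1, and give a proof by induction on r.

T(r) = (5r + 5)r! - 5

We claim T(r) = (5r + 5)r! - 5 for all r ≥ 1.
Base step (r = 1): T(1) = 5, and the closed form gives 5. They agree.
For the inductive step, assume it holds for an arbitrary m ≥ 1, so T(m) = (5m + 5)m! - 5.
Then T(m+1) = T(m) + (5(m + 1)(m + 1)!) = ((5m + 5)m! - 5) + (5(m + 1)(m + 1)!).
Simplifying, T(m+1) = (5(m+1) + 5)(m+1)! - 5,
which is the closed form with r = m+1.
This completes the induction.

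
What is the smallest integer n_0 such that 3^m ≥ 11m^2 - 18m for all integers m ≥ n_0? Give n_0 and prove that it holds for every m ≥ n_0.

At m = 4: 81 < 104, so the inequality fails and n_0 ≥ 5. We prove 3^m ≥ 11m^2 - 18m for all m ≥ 5.
When m = 5: 3^m = 243 and 11m^2 - 18m = 185, so 243 ≥ 185.
Inductive step: assume the claim holds for m = i, so 3^i ≥ 11i^2 - 18i.
Then 3^(i + 1) = 3·(3^i) ≥ 3·(11i^2 - 18i).
Also, for i ≥ 5 we have 3·(11i^2 - 18i) ≥ 11(i+1)^2 - 18(i+1), since 3·(11i^2 - 18i) − (11(i+1)^2 - 18(i+1)) = 22i^2 - 58i + 7, which is nonnegative for all i ≥ 5.
Combining, 3^(i + 1) ≥ 11(i+1)^2 - 18(i+1).
By the principle of mathematical induction, the result holds for all m ≥ 5.
Hence the smallest such n_0 is 5.

n_0 = 5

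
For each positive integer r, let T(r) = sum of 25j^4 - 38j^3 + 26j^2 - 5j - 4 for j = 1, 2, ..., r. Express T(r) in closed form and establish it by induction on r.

We claim T(r) = r(5r^4 + 3r^3 - 2r^2 + r - 3) for all r ≥ 1.
Base case (r = 1): T(1) = 4, and the closed form gives 4. They agree.
Inductive step: suppose the statement holds for some j ≥ 1, so T(j) = j(5j^4 + 3j^3 - 2j^2 + j - 3).
Then T(j+1) = T(j) + (25j^4 + 62j^3 + 62j^2 + 33j + 4) = (j(5j^4 + 3j^3 - 2j^2 + j - 3)) + (25j^4 + 62j^3 + 62j^2 + 33j + 4).
Simplifying, T(j+1) = (j + 1)(5j^4 + 23j^3 + 37j^2 + 26j + 4) = (j+1)(5(j+1)^4 + 3(j+1)^3 - 2(j+1)^2 + (j+1) - 3),
which is the closed form with r = j+1.
By the principle of mathematical induction, the result holds for all r ≥ 1.

T(r) = r(5r^4 + 3r^3 - 2r^2 + r - 3)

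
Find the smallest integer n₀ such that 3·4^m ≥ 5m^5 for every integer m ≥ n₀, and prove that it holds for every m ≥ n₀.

At m = 7: 49152 < 84035, so the inequality fails and n₀ ≥ 8. We prove 3·4^m ≥ 5m^5 for all m ≥ 8.
When m = 8: 3·4^m = 196608 and 5m^5 = 163840, so 196608 ≥ 163840.
Inductive step: suppose the statement holds for some k ≥ 8, so 3·4^k ≥ 5k^5.
Then 3·4^(k + 1) = 4·(3·4^k) ≥ 4·(5k^5).
Also, for k ≥ 8 we have 4·(5k^5) ≥ 5(k+1)^5, since 4 ≥ (1 + 1/k)^5 for all k ≥ 8.
Combining, 3·4^(k + 1) ≥ 5(k+1)^5.
By induction, the statement is established for all m ≥ 8.
Hence the smallest such n₀ is 8.

n₀ = 8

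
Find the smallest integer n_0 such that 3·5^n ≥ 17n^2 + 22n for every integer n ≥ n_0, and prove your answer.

At n = 2: 75 < 112, so the inequality fails and n_0 ≥ 3. We prove 3·5^n ≥ 17n^2 + 22n for all n ≥ 3.
For the base case n = 3: 3·5^n = 375 and 17n^2 + 22n = 219, so 375 ≥ 219.
Inductive step: suppose the statement holds for some j ≥ 3, so 3·5^j ≥ 17j^2 + 22j.
Then 3·5^(j + 1) = 5·(3·5^j) ≥ 5·(17j^2 + 22j).
Also, for j ≥ 3 we have 5·(17j^2 + 22j) ≥ 17(j+1)^2 + 22(j+1), since 5·(17j^2 + 22j) − (17(j+1)^2 + 22(j+1)) = 68j^2 + 54j - 39, which is nonnegative for all j ≥ 3.
Combining, 3·5^(j + 1) ≥ 17(j+1)^2 + 22(j+1).
By induction, the statement is established for all n ≥ 3.
Hence the smallest such n_0 is 3.

n_0 = 3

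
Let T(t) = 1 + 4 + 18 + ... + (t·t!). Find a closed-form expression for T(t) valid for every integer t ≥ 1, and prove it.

T(t) = (t + 1)t! - 1

We claim T(t) = (t + 1)t! - 1 for all t ≥ 1.
For the base case t = 1: T(1) = 1, and the closed form gives 1. They agree.
Inductive step: assume the claim holds for t = i, so T(i) = (i + 1)i! - 1.
Then T(i+1) = T(i) + ((i + 1)(i + 1)!) = ((i + 1)i! - 1) + ((i + 1)(i + 1)!).
Simplifying, T(i+1) = ((i+1) + 1)(i+1)! - 1,
which is the closed form with t = i+1.
Hence, by induction on t, the claim holds for every t ≥ 1.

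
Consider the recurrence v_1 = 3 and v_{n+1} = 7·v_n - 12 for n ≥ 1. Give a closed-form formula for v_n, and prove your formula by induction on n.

v_n = 7^(n - 1) + 2

Computing the first terms: v_1 = 3, v_2 = 9, v_3 = 51. This suggests v_n = 7^(n - 1) + 2.
For the base case n = 1: the formula gives 3 = 3 = v_1.
For the inductive step, assume it holds for an arbitrary j ≥ 1, so v_j = 7^(j - 1) + 2.
Then v_{j+1} = 7·v_j - 12 = 7·(7^(j - 1) + 2) - 12 = 7^j + 2 = 7^((j+1) - 1) + 2,
which is the claimed formula at n = j+1.
By the principle of mathematical induction, the result holds for all n ≥ 1.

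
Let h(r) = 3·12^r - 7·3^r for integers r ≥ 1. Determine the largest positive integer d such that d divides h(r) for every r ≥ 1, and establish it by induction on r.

Computing the first values: h(1) = 15 and h(2) = 369; gcd(15, 369) = 3, so d ≤ 3.
We prove 3 | 3·12^r - 7·3^r for all r ≥ 1 by induction on r.
Base step (r = 1): h(1) = 15 = 3·(5), so 3 | h(1).
Inductive step: assume the claim holds for r = i, i.e. 3 | h(i). Then
h(i+1) − 12·h(i) = (3·12^(i+1) - 7·3^(i+1)) − 12·(3·12^i - 7·3^i) = (-7)·3^i·(3 − 12) = (63)·3^i. Since 3 | h(i) by the inductive hypothesis, 3 | 12·h(i); and 3 | 63 since 63 = 3·21. Therefore 3 | h(i+1).
By the principle of mathematical induction, the result holds for all r ≥ 1.
Therefore the largest such d is 3.

d = 3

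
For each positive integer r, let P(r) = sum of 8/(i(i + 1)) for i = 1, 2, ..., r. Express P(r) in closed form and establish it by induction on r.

P(r) = 8r/(r + 1)

We claim P(r) = 8r/(r + 1) for all r ≥ 1.
Base step (r = 1): P(1) = 4, and the closed form gives 4. They agree.
Suppose the result is true for r = i, so P(i) = 8i/(i + 1).
Then P(i+1) = P(i) + (8/((i + 1)(i + 2))) = (8i/(i + 1)) + (8/((i + 1)(i + 2))).
Simplifying, P(i+1) = 8(i + 1)/(i + 2) = 8(i+1)/((i+1) + 1),
which is the closed form with r = i+1.
Hence, by induction on r, the claim holds for every r ≥ 1.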